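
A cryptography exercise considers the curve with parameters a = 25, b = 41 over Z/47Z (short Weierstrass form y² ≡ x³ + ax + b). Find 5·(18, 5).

(17, 16)

Write G = (18, 5).
Double-and-add on 5 = (101)₂. Start with G = (18, 5) for the leading 1-bit.
double: tangent at (18, 5): λ = (3·18² + 25)/(2·5) ≡ 10/10. 10⁻¹ ≡ 33 (mod 47) since 10·33 = 330 ≡ 1, so λ ≡ 10·33 ≡ 1.
  x = λ² - 18 - 18 = 1 - 36 ≡ 12; y = λ·(18 - 12) - 5 ≡ 1. → (12, 1)
double: tangent at (12, 1): λ = (3·12² + 25)/(2·1) ≡ 34/2. 2⁻¹ ≡ 24 (mod 47), so λ ≡ 34·24 ≡ 17.
  x = λ² - 12 - 12 = 289 - 24 ≡ 30; y = λ·(12 - 30) - 1 ≡ 22. → (30, 22)
add G: (30, 22) + (18, 5). λ = (5 - 22)/(18 - 30) ≡ 30/35 mod 47. 35⁻¹ ≡ 43 (mod 47) since 35·43 = 1505 ≡ 1, so λ ≡ 21.
  x = λ² - 30 - 18 = 441 - 48 ≡ 17; y = λ·(30 - 17) - 22 ≡ 16. → (17, 16)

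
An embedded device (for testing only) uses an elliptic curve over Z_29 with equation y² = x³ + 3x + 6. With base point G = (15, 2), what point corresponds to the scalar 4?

Double-and-add on 4 = (100)₂. Start with G = (15, 2) for the leading 1-bit.
double: tangent at (15, 2): λ = (3·15² + 3)/(2·2) ≡ 11/4. 4⁻¹ ≡ 22 (mod 29) since 4·22 = 88 ≡ 1, so λ ≡ 11·22 ≡ 10.
  x = λ² - 15 - 15 = 100 - 30 ≡ 12; y = λ·(15 - 12) - 2 ≡ 28. → (12, 28)
double: tangent at (12, 28): λ = (3·12² + 3)/(2·28) ≡ 0/27. 27⁻¹ ≡ 14 (mod 29), so λ ≡ 0·14 ≡ 0.
  x = λ² - 12 - 12 = 0 - 24 ≡ 5; y = λ·(12 - 5) - 28 ≡ 1. → (5, 1)

(5, 1)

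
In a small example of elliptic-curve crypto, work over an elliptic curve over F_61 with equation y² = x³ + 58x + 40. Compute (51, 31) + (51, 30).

The two points share x = 51 and their y-coordinates satisfy 31 + 30 ≡ 0 (mod 61), so they are inverses. Their sum is ∞.

O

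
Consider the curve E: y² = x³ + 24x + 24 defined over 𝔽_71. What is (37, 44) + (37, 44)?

tangent at (37, 44): λ = (3·37² + 24)/(2·44) ≡ 13/17. 17⁻¹ ≡ 46 (mod 71) since 17·46 = 782 ≡ 1, so λ ≡ 13·46 ≡ 30.
  x = λ² - 37 - 37 = 900 - 74 ≡ 45; y = λ·(37 - 45) - 44 ≡ 0. → (45, 0)

(45, 0)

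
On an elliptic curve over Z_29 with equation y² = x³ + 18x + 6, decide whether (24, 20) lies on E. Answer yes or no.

yes

y² = 20² ≡ 23; x³ + 18x + 6 = 14262 ≡ 23 (mod 29). 23 = 23.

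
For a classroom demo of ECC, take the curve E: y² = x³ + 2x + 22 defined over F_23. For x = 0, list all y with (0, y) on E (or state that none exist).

x³ + 2x + 22 = 22 ≡ 22 (mod 23).
22 is a non-residue mod 23; no y exists.

none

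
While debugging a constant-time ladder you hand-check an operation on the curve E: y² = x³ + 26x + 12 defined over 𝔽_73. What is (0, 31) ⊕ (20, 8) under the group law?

(0, 31) + (20, 8). λ = (8 - 31)/(20 - 0) ≡ 50/20 mod 73. 20⁻¹ ≡ 11 (mod 73) since 20·11 = 220 ≡ 1, so λ ≡ 39.
  x = λ² - 0 - 20 = 1521 - 20 ≡ 41; y = λ·(0 - 41) - 31 ≡ 49. → (41, 49)

(41, 49)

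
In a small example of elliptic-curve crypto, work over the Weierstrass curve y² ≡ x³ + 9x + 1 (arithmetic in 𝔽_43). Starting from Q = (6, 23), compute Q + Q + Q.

(31, 33)

Repeated addition: build up to 3Q.
2Q: tangent at (6, 23): λ = (3·6² + 9)/(2·23) ≡ 31/3. 3⁻¹ ≡ 29 (mod 43) since 3·29 = 87 ≡ 1, so λ ≡ 31·29 ≡ 39.
  x = λ² - 6 - 6 = 1521 - 12 ≡ 4; y = λ·(6 - 4) - 23 ≡ 12. → (4, 12)
3Q: (4, 12) + (6, 23). λ = (23 - 12)/(6 - 4) ≡ 11/2 mod 43. 2⁻¹ ≡ 22 (mod 43) since 2·22 = 44 ≡ 1, so λ ≡ 27.
  x = λ² - 4 - 6 = 729 - 10 ≡ 31; y = λ·(4 - 31) - 12 ≡ 33. → (31, 33)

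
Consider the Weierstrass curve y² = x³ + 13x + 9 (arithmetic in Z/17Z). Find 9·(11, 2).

Write P = (11, 2).
Repeated addition: build up to 9P.
2P: tangent at (11, 2): λ = (3·11² + 13)/(2·2) ≡ 2/4. 4⁻¹ ≡ 13 (mod 17), so λ ≡ 2·13 ≡ 9.
  x = λ² - 11 - 11 = 81 - 22 ≡ 8; y = λ·(11 - 8) - 2 ≡ 8. → (8, 8)
3P: (8, 8) + (11, 2). λ = (2 - 8)/(11 - 8) ≡ 11/3 mod 17. 3⁻¹ ≡ 6 (mod 17) since 3·6 = 18 ≡ 1, so λ ≡ 15.
  x = λ² - 8 - 11 = 225 - 19 ≡ 2; y = λ·(8 - 2) - 8 ≡ 14. → (2, 14)
4P: (2, 14) + (11, 2). λ = (2 - 14)/(11 - 2) ≡ 5/9 mod 17. 9⁻¹ ≡ 2 (mod 17), so λ ≡ 10.
  x = λ² - 2 - 11 = 100 - 13 ≡ 2; y = λ·(2 - 2) - 14 ≡ 3. → (2, 3)
5P: (2, 3) + (11, 2). λ = (2 - 3)/(11 - 2) ≡ 16/9 mod 17. 9⁻¹ ≡ 2 (mod 17), so λ ≡ 15.
  x = λ² - 2 - 11 = 225 - 13 ≡ 8; y = λ·(2 - 8) - 3 ≡ 9. → (8, 9)
6P: (8, 9) + (11, 2). λ = (2 - 9)/(11 - 8) ≡ 10/3 mod 17. 3⁻¹ ≡ 6 (mod 17), so λ ≡ 9.
  x = λ² - 8 - 11 = 81 - 19 ≡ 11; y = λ·(8 - 11) - 9 ≡ 15. → (11, 15)
7P: (11, 15) + (11, 2): same x and y₁ ≡ -y₂, so the sum is O.
8P: O + (11, 2) = (11, 2) (identity).
9P: tangent at (11, 2): λ = (3·11² + 13)/(2·2) ≡ 2/4. 4⁻¹ ≡ 13 (mod 17), so λ ≡ 2·13 ≡ 9.
  x = λ² - 11 - 11 = 81 - 22 ≡ 8; y = λ·(11 - 8) - 2 ≡ 8. → (8, 8)

(8, 8)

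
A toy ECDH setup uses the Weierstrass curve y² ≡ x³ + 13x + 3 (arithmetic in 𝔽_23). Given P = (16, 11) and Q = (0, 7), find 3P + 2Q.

(19, 5)

First 3P:
Repeated addition: build up to 3P.
2P: tangent at (16, 11): λ = (3·16² + 13)/(2·11) ≡ 22/22. 22⁻¹ ≡ 22 (mod 23), so λ ≡ 22·22 ≡ 1.
  x = λ² - 16 - 16 = 1 - 32 ≡ 15; y = λ·(16 - 15) - 11 ≡ 13. → (15, 13)
3P: (15, 13) + (16, 11). λ = (11 - 13)/(16 - 15) ≡ 21/1 mod 23. 1⁻¹ ≡ 1 (mod 23), so λ ≡ 21.
  x = λ² - 15 - 16 = 441 - 31 ≡ 19; y = λ·(15 - 19) - 13 ≡ 18. → (19, 18)
3P = (19, 18).
Next 2Q:
Repeated addition: build up to 2Q.
2Q: tangent at (0, 7): λ = (3·0² + 13)/(2·7) ≡ 13/14. 14⁻¹ ≡ 5 (mod 23) since 14·5 = 70 ≡ 1, so λ ≡ 13·5 ≡ 19.
  x = λ² - 0 - 0 = 361 - 0 ≡ 16; y = λ·(0 - 16) - 7 ≡ 11. → (16, 11)
2Q = (16, 11).
Finally 3P + 2Q:
(19, 18) + (16, 11). λ = (11 - 18)/(16 - 19) ≡ 16/20 mod 23. 20⁻¹ ≡ 15 (mod 23), so λ ≡ 10.
  x = λ² - 19 - 16 = 100 - 35 ≡ 19; y = λ·(19 - 19) - 18 ≡ 5. → (19, 5)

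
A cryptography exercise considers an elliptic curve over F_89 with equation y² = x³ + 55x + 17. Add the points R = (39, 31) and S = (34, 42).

(60, 33)

(39, 31) + (34, 42). λ = (42 - 31)/(34 - 39) ≡ 11/84 mod 89. 84⁻¹ ≡ 71 (mod 89), so λ ≡ 69.
  x = λ² - 39 - 34 = 4761 - 73 ≡ 60; y = λ·(39 - 60) - 31 ≡ 33. → (60, 33)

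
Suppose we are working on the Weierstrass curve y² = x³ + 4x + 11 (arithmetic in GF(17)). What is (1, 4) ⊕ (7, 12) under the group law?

(1, 4) + (7, 12). λ = (12 - 4)/(7 - 1) ≡ 8/6 mod 17. 6⁻¹ ≡ 3 (mod 17), so λ ≡ 7.
  x = λ² - 1 - 7 = 49 - 8 ≡ 7; y = λ·(1 - 7) - 4 ≡ 5. → (7, 5)

(7, 5)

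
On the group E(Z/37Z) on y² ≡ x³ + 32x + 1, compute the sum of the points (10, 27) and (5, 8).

(10, 27) + (5, 8). λ = (8 - 27)/(5 - 10) ≡ 18/32 mod 37. 32⁻¹ ≡ 22 (mod 37), so λ ≡ 26.
  x = λ² - 10 - 5 = 676 - 15 ≡ 32; y = λ·(10 - 32) - 27 ≡ 30. → (32, 30)

(32, 30)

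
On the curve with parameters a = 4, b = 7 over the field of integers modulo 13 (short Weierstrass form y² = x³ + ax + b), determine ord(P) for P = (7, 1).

7

2P: tangent at (7, 1): λ = (3·7² + 4)/(2·1) ≡ 8/2. 2⁻¹ ≡ 7 (mod 13) since 2·7 = 14 ≡ 1, so λ ≡ 8·7 ≡ 4.
  x = λ² - 7 - 7 = 16 - 14 ≡ 2; y = λ·(7 - 2) - 1 ≡ 6. → (2, 6)
3P: (2, 6) + (7, 1). λ = (1 - 6)/(7 - 2) ≡ 8/5 mod 13. 5⁻¹ ≡ 8 (mod 13) since 5·8 = 40 ≡ 1, so λ ≡ 12.
  x = λ² - 2 - 7 = 144 - 9 ≡ 5; y = λ·(2 - 5) - 6 ≡ 10. → (5, 10)
4P: (5, 10) + (7, 1). λ = (1 - 10)/(7 - 5) ≡ 4/2 mod 13. 2⁻¹ ≡ 7 (mod 13), so λ ≡ 2.
  x = λ² - 5 - 7 = 4 - 12 ≡ 5; y = λ·(5 - 5) - 10 ≡ 3. → (5, 3)
5P: (5, 3) + (7, 1). λ = (1 - 3)/(7 - 5) ≡ 11/2 mod 13. 2⁻¹ ≡ 7 (mod 13) since 2·7 = 14 ≡ 1, so λ ≡ 12.
  x = λ² - 5 - 7 = 144 - 12 ≡ 2; y = λ·(5 - 2) - 3 ≡ 7. → (2, 7)
6P: (2, 7) + (7, 1). λ = (1 - 7)/(7 - 2) ≡ 7/5 mod 13. 5⁻¹ ≡ 8 (mod 13), so λ ≡ 4.
  x = λ² - 2 - 7 = 16 - 9 ≡ 7; y = λ·(2 - 7) - 7 ≡ 12. → (7, 12)
7P: (7, 12) + (7, 1): same x and y₁ ≡ -y₂, so the sum is O.
7P = O, so the order is 7.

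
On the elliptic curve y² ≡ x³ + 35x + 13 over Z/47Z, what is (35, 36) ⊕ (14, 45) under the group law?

(26, 34)

(35, 36) + (14, 45). λ = (45 - 36)/(14 - 35) ≡ 9/26 mod 47. 26⁻¹ ≡ 38 (mod 47) since 26·38 = 988 ≡ 1, so λ ≡ 13.
  x = λ² - 35 - 14 = 169 - 49 ≡ 26; y = λ·(35 - 26) - 36 ≡ 34. → (26, 34)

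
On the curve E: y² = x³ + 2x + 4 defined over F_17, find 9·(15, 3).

(15, 3)

Write P = (15, 3).
Double-and-add on 9 = (1001)₂. Start with P = (15, 3) for the leading 1-bit.
double: tangent at (15, 3): λ = (3·15² + 2)/(2·3) ≡ 14/6. 6⁻¹ ≡ 3 (mod 17), so λ ≡ 14·3 ≡ 8.
  x = λ² - 15 - 15 = 64 - 30 ≡ 0; y = λ·(15 - 0) - 3 ≡ 15. → (0, 15)
double: tangent at (0, 15): λ = (3·0² + 2)/(2·15) ≡ 2/13. 13⁻¹ ≡ 4 (mod 17), so λ ≡ 2·4 ≡ 8.
  x = λ² - 0 - 0 = 64 - 0 ≡ 13; y = λ·(0 - 13) - 15 ≡ 0. → (13, 0)
double: (13, 0) + (13, 0): same x and y₁ ≡ -y₂, so the sum is 𝒪.
add P: 𝒪 + (15, 3) = (15, 3) (identity).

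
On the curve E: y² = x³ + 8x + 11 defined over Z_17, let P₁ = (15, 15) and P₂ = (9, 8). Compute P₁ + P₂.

(15, 15) + (9, 8). λ = (8 - 15)/(9 - 15) ≡ 10/11 mod 17. 11⁻¹ ≡ 14 (mod 17), so λ ≡ 4.
  x = λ² - 15 - 9 = 16 - 24 ≡ 9; y = λ·(15 - 9) - 15 ≡ 9. → (9, 9)

(9, 9)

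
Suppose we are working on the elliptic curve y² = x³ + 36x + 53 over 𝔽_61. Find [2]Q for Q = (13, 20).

tangent at (13, 20): λ = (3·13² + 36)/(2·20) ≡ 55/40. 40⁻¹ ≡ 29 (mod 61) since 40·29 = 1160 ≡ 1, so λ ≡ 55·29 ≡ 9.
  x = λ² - 13 - 13 = 81 - 26 ≡ 55; y = λ·(13 - 55) - 20 ≡ 29. → (55, 29)

(55, 29)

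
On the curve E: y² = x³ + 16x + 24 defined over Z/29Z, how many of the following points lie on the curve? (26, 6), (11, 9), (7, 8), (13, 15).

3

(26, 6): 6² ≡ 7, rhs ≡ 7 → on.
(11, 9): 9² ≡ 23, rhs ≡ 23 → on.
(7, 8): 8² ≡ 6, rhs ≡ 15 → off.
(13, 15): 15² ≡ 22, rhs ≡ 22 → on.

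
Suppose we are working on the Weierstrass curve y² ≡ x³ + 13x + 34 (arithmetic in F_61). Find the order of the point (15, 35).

2P: tangent at (15, 35): λ = (3·15² + 13)/(2·35) ≡ 17/9. 9⁻¹ ≡ 34 (mod 61), so λ ≡ 17·34 ≡ 29.
  x = λ² - 15 - 15 = 841 - 30 ≡ 18; y = λ·(15 - 18) - 35 ≡ 0. → (18, 0)
3P: (18, 0) + (15, 35). λ = (35 - 0)/(15 - 18) ≡ 35/58 mod 61. 58⁻¹ ≡ 20 (mod 61), so λ ≡ 29.
  x = λ² - 18 - 15 = 841 - 33 ≡ 15; y = λ·(18 - 15) - 0 ≡ 26. → (15, 26)
4P: (15, 26) + (15, 35): same x and y₁ ≡ -y₂, so the sum is 𝒪.
4P = 𝒪, so the order is 4.

4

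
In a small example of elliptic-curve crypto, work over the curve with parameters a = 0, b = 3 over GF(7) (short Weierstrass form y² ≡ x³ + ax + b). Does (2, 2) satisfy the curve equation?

y² = 2² ≡ 4; x³ + 0x + 3 = 11 ≡ 4 (mod 7). 4 = 4.

yes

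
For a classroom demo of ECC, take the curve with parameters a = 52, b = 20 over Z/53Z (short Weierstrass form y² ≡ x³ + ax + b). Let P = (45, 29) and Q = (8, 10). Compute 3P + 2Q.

(25, 12)

First 3P:
Repeated addition: build up to 3P.
2P: tangent at (45, 29): λ = (3·45² + 52)/(2·29) ≡ 32/5. 5⁻¹ ≡ 32 (mod 53) since 5·32 = 160 ≡ 1, so λ ≡ 32·32 ≡ 17.
  x = λ² - 45 - 45 = 289 - 90 ≡ 40; y = λ·(45 - 40) - 29 ≡ 3. → (40, 3)
3P: (40, 3) + (45, 29). λ = (29 - 3)/(45 - 40) ≡ 26/5 mod 53. 5⁻¹ ≡ 32 (mod 53), so λ ≡ 37.
  x = λ² - 40 - 45 = 1369 - 85 ≡ 12; y = λ·(40 - 12) - 3 ≡ 26. → (12, 26)
3P = (12, 26).
Next 2Q:
Repeated addition: build up to 2Q.
2Q: tangent at (8, 10): λ = (3·8² + 52)/(2·10) ≡ 32/20. 20⁻¹ ≡ 8 (mod 53) since 20·8 = 160 ≡ 1, so λ ≡ 32·8 ≡ 44.
  x = λ² - 8 - 8 = 1936 - 16 ≡ 12; y = λ·(8 - 12) - 10 ≡ 26. → (12, 26)
2Q = (12, 26).
Finally 3P + 2Q:
tangent at (12, 26): λ = (3·12² + 52)/(2·26) ≡ 7/52. 52⁻¹ ≡ 52 (mod 53), so λ ≡ 7·52 ≡ 46.
  x = λ² - 12 - 12 = 2116 - 24 ≡ 25; y = λ·(12 - 25) - 26 ≡ 12. → (25, 12)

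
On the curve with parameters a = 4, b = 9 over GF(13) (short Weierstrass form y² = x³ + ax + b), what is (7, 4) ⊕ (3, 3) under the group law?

(12, 11)

(7, 4) + (3, 3). λ = (3 - 4)/(3 - 7) ≡ 12/9 mod 13. 9⁻¹ ≡ 3 (mod 13), so λ ≡ 10.
  x = λ² - 7 - 3 = 100 - 10 ≡ 12; y = λ·(7 - 12) - 4 ≡ 11. → (12, 11)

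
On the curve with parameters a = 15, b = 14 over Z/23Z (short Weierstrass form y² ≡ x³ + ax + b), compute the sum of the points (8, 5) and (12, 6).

(16, 16)

(8, 5) + (12, 6). λ = (6 - 5)/(12 - 8) ≡ 1/4 mod 23. 4⁻¹ ≡ 6 (mod 23), so λ ≡ 6.
  x = λ² - 8 - 12 = 36 - 20 ≡ 16; y = λ·(8 - 16) - 5 ≡ 16. → (16, 16)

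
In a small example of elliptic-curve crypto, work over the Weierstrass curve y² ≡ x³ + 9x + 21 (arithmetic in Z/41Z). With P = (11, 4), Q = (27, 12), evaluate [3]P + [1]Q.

(32, 20)

First 3P:
Repeated addition: build up to 3P.
2P: tangent at (11, 4): λ = (3·11² + 9)/(2·4) ≡ 3/8. 8⁻¹ ≡ 36 (mod 41), so λ ≡ 3·36 ≡ 26.
  x = λ² - 11 - 11 = 676 - 22 ≡ 39; y = λ·(11 - 39) - 4 ≡ 6. → (39, 6)
3P: (39, 6) + (11, 4). λ = (4 - 6)/(11 - 39) ≡ 39/13 mod 41. 13⁻¹ ≡ 19 (mod 41), so λ ≡ 3.
  x = λ² - 39 - 11 = 9 - 50 ≡ 0; y = λ·(39 - 0) - 6 ≡ 29. → (0, 29)
3P = (0, 29).
Finally 3P + Q:
(0, 29) + (27, 12). λ = (12 - 29)/(27 - 0) ≡ 24/27 mod 41. 27⁻¹ ≡ 38 (mod 41) since 27·38 = 1026 ≡ 1, so λ ≡ 10.
  x = λ² - 0 - 27 = 100 - 27 ≡ 32; y = λ·(0 - 32) - 29 ≡ 20. → (32, 20)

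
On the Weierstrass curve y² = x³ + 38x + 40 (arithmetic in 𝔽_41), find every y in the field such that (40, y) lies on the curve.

1, 40

x³ + 38x + 40 = 65560 ≡ 1 (mod 41).
Square roots of 1 mod 41: 1 and 40 (since 1² = 1 ≡ 1).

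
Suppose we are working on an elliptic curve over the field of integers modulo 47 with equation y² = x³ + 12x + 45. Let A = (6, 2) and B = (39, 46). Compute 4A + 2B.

First 4A:
Repeated addition: build up to 4A.
2A: tangent at (6, 2): λ = (3·6² + 12)/(2·2) ≡ 26/4. 4⁻¹ ≡ 12 (mod 47) since 4·12 = 48 ≡ 1, so λ ≡ 26·12 ≡ 30.
  x = λ² - 6 - 6 = 900 - 12 ≡ 42; y = λ·(6 - 42) - 2 ≡ 46. → (42, 46)
3A: (42, 46) + (6, 2). λ = (2 - 46)/(6 - 42) ≡ 3/11 mod 47. 11⁻¹ ≡ 30 (mod 47) since 11·30 = 330 ≡ 1, so λ ≡ 43.
  x = λ² - 42 - 6 = 1849 - 48 ≡ 15; y = λ·(42 - 15) - 46 ≡ 34. → (15, 34)
4A: (15, 34) + (6, 2). λ = (2 - 34)/(6 - 15) ≡ 15/38 mod 47. 38⁻¹ ≡ 26 (mod 47), so λ ≡ 14.
  x = λ² - 15 - 6 = 196 - 21 ≡ 34; y = λ·(15 - 34) - 34 ≡ 29. → (34, 29)
4A = (34, 29).
Next 2B:
Repeated addition: build up to 2B.
2B: tangent at (39, 46): λ = (3·39² + 12)/(2·46) ≡ 16/45. 45⁻¹ ≡ 23 (mod 47), so λ ≡ 16·23 ≡ 39.
  x = λ² - 39 - 39 = 1521 - 78 ≡ 33; y = λ·(39 - 33) - 46 ≡ 0. → (33, 0)
2B = (33, 0).
Finally 4A + 2B:
(34, 29) + (33, 0). λ = (0 - 29)/(33 - 34) ≡ 18/46 mod 47. 46⁻¹ ≡ 46 (mod 47) since 46·46 = 2116 ≡ 1, so λ ≡ 29.
  x = λ² - 34 - 33 = 841 - 67 ≡ 22; y = λ·(34 - 22) - 29 ≡ 37. → (22, 37)

(22, 37)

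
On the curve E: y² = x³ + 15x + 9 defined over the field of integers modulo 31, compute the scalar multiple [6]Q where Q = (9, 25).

Double-and-add on 6 = (110)₂. Start with Q = (9, 25) for the leading 1-bit.
double: tangent at (9, 25): λ = (3·9² + 15)/(2·25) ≡ 10/19. 19⁻¹ ≡ 18 (mod 31) since 19·18 = 342 ≡ 1, so λ ≡ 10·18 ≡ 25.
  x = λ² - 9 - 9 = 625 - 18 ≡ 18; y = λ·(9 - 18) - 25 ≡ 29. → (18, 29)
add Q: (18, 29) + (9, 25). λ = (25 - 29)/(9 - 18) ≡ 27/22 mod 31. 22⁻¹ ≡ 24 (mod 31), so λ ≡ 28.
  x = λ² - 18 - 9 = 784 - 27 ≡ 13; y = λ·(18 - 13) - 29 ≡ 18. → (13, 18)
double: tangent at (13, 18): λ = (3·13² + 15)/(2·18) ≡ 26/5. 5⁻¹ ≡ 25 (mod 31) since 5·25 = 125 ≡ 1, so λ ≡ 26·25 ≡ 30.
  x = λ² - 13 - 13 = 900 - 26 ≡ 6; y = λ·(13 - 6) - 18 ≡ 6. → (6, 6)

(6, 6)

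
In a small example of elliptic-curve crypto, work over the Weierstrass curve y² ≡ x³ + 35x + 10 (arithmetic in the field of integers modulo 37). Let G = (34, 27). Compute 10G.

Double-and-add on 10 = (1010)₂. Start with G = (34, 27) for the leading 1-bit.
double: tangent at (34, 27): λ = (3·34² + 35)/(2·27) ≡ 25/17. 17⁻¹ ≡ 24 (mod 37) since 17·24 = 408 ≡ 1, so λ ≡ 25·24 ≡ 8.
  x = λ² - 34 - 34 = 64 - 68 ≡ 33; y = λ·(34 - 33) - 27 ≡ 18. → (33, 18)
double: tangent at (33, 18): λ = (3·33² + 35)/(2·18) ≡ 9/36. 36⁻¹ ≡ 36 (mod 37), so λ ≡ 9·36 ≡ 28.
  x = λ² - 33 - 33 = 784 - 66 ≡ 15; y = λ·(33 - 15) - 18 ≡ 5. → (15, 5)
add G: (15, 5) + (34, 27). λ = (27 - 5)/(34 - 15) ≡ 22/19 mod 37. 19⁻¹ ≡ 2 (mod 37) since 19·2 = 38 ≡ 1, so λ ≡ 7.
  x = λ² - 15 - 34 = 49 - 49 ≡ 0; y = λ·(15 - 0) - 5 ≡ 26. → (0, 26)
double: tangent at (0, 26): λ = (3·0² + 35)/(2·26) ≡ 35/15. 15⁻¹ ≡ 5 (mod 37) since 15·5 = 75 ≡ 1, so λ ≡ 35·5 ≡ 27.
  x = λ² - 0 - 0 = 729 - 0 ≡ 26; y = λ·(0 - 26) - 26 ≡ 12. → (26, 12)

(26, 12)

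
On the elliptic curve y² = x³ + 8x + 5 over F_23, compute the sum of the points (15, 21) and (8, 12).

(4, 3)

(15, 21) + (8, 12). λ = (12 - 21)/(8 - 15) ≡ 14/16 mod 23. 16⁻¹ ≡ 13 (mod 23) since 16·13 = 208 ≡ 1, so λ ≡ 21.
  x = λ² - 15 - 8 = 441 - 23 ≡ 4; y = λ·(15 - 4) - 21 ≡ 3. → (4, 3)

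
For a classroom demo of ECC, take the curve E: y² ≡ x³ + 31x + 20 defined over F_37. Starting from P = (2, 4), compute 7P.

Repeated addition: build up to 7P.
2P: tangent at (2, 4): λ = (3·2² + 31)/(2·4) ≡ 6/8. 8⁻¹ ≡ 14 (mod 37), so λ ≡ 6·14 ≡ 10.
  x = λ² - 2 - 2 = 100 - 4 ≡ 22; y = λ·(2 - 22) - 4 ≡ 18. → (22, 18)
3P: (22, 18) + (2, 4). λ = (4 - 18)/(2 - 22) ≡ 23/17 mod 37. 17⁻¹ ≡ 24 (mod 37) since 17·24 = 408 ≡ 1, so λ ≡ 34.
  x = λ² - 22 - 2 = 1156 - 24 ≡ 22; y = λ·(22 - 22) - 18 ≡ 19. → (22, 19)
4P: (22, 19) + (2, 4). λ = (4 - 19)/(2 - 22) ≡ 22/17 mod 37. 17⁻¹ ≡ 24 (mod 37), so λ ≡ 10.
  x = λ² - 22 - 2 = 100 - 24 ≡ 2; y = λ·(22 - 2) - 19 ≡ 33. → (2, 33)
5P: (2, 33) + (2, 4): same x and y₁ ≡ -y₂, so the sum is ∞.
6P: ∞ + (2, 4) = (2, 4) (identity).
7P: tangent at (2, 4): λ = (3·2² + 31)/(2·4) ≡ 6/8. 8⁻¹ ≡ 14 (mod 37) since 8·14 = 112 ≡ 1, so λ ≡ 6·14 ≡ 10.
  x = λ² - 2 - 2 = 100 - 4 ≡ 22; y = λ·(2 - 22) - 4 ≡ 18. → (22, 18)

(22, 18)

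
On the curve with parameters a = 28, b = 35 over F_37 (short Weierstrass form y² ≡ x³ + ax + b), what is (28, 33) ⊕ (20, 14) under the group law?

(1, 8)

(28, 33) + (20, 14). λ = (14 - 33)/(20 - 28) ≡ 18/29 mod 37. 29⁻¹ ≡ 23 (mod 37) since 29·23 = 667 ≡ 1, so λ ≡ 7.
  x = λ² - 28 - 20 = 49 - 48 ≡ 1; y = λ·(28 - 1) - 33 ≡ 8. → (1, 8)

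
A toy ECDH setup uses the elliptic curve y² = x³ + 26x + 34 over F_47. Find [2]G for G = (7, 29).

tangent at (7, 29): λ = (3·7² + 26)/(2·29) ≡ 32/11. 11⁻¹ ≡ 30 (mod 47), so λ ≡ 32·30 ≡ 20.
  x = λ² - 7 - 7 = 400 - 14 ≡ 10; y = λ·(7 - 10) - 29 ≡ 5. → (10, 5)

(10, 5)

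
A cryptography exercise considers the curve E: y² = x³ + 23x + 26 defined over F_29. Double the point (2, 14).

(3, 21)

tangent at (2, 14): λ = (3·2² + 23)/(2·14) ≡ 6/28. 28⁻¹ ≡ 28 (mod 29), so λ ≡ 6·28 ≡ 23.
  x = λ² - 2 - 2 = 529 - 4 ≡ 3; y = λ·(2 - 3) - 14 ≡ 21. → (3, 21)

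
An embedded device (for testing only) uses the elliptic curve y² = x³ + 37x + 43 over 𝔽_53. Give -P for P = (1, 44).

-(1, 44) = (1, -44 mod 53) = (1, 9).

(1, 9)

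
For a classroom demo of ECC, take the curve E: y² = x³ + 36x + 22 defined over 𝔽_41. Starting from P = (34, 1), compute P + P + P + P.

Double-and-add on 4 = (100)₂. Start with P = (34, 1) for the leading 1-bit.
double: tangent at (34, 1): λ = (3·34² + 36)/(2·1) ≡ 19/2. 2⁻¹ ≡ 21 (mod 41), so λ ≡ 19·21 ≡ 30.
  x = λ² - 34 - 34 = 900 - 68 ≡ 12; y = λ·(34 - 12) - 1 ≡ 3. → (12, 3)
double: tangent at (12, 3): λ = (3·12² + 36)/(2·3) ≡ 17/6. 6⁻¹ ≡ 7 (mod 41) since 6·7 = 42 ≡ 1, so λ ≡ 17·7 ≡ 37.
  x = λ² - 12 - 12 = 1369 - 24 ≡ 33; y = λ·(12 - 33) - 3 ≡ 40. → (33, 40)

(33, 40)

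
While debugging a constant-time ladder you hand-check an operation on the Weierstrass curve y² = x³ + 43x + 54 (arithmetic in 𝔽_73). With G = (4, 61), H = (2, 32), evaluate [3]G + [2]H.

(23, 17)

First 3G:
Repeated addition: build up to 3G.
2G: tangent at (4, 61): λ = (3·4² + 43)/(2·61) ≡ 18/49. 49⁻¹ ≡ 3 (mod 73), so λ ≡ 18·3 ≡ 54.
  x = λ² - 4 - 4 = 2916 - 8 ≡ 61; y = λ·(4 - 61) - 61 ≡ 0. → (61, 0)
3G: (61, 0) + (4, 61). λ = (61 - 0)/(4 - 61) ≡ 61/16 mod 73. 16⁻¹ ≡ 32 (mod 73), so λ ≡ 54.
  x = λ² - 61 - 4 = 2916 - 65 ≡ 4; y = λ·(61 - 4) - 0 ≡ 12. → (4, 12)
3G = (4, 12).
Next 2H:
Repeated addition: build up to 2H.
2H: tangent at (2, 32): λ = (3·2² + 43)/(2·32) ≡ 55/64. 64⁻¹ ≡ 8 (mod 73), so λ ≡ 55·8 ≡ 2.
  x = λ² - 2 - 2 = 4 - 4 ≡ 0; y = λ·(2 - 0) - 32 ≡ 45. → (0, 45)
2H = (0, 45).
Finally 3G + 2H:
(4, 12) + (0, 45). λ = (45 - 12)/(0 - 4) ≡ 33/69 mod 73. 69⁻¹ ≡ 18 (mod 73) since 69·18 = 1242 ≡ 1, so λ ≡ 10.
  x = λ² - 4 - 0 = 100 - 4 ≡ 23; y = λ·(4 - 23) - 12 ≡ 17. → (23, 17)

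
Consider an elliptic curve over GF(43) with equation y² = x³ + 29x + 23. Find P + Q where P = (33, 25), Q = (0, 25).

(33, 25) + (0, 25). λ = (25 - 25)/(0 - 33) ≡ 0/10 mod 43. 10⁻¹ ≡ 13 (mod 43) since 10·13 = 130 ≡ 1, so λ ≡ 0.
  x = λ² - 33 - 0 = 0 - 33 ≡ 10; y = λ·(33 - 10) - 25 ≡ 18. → (10, 18)

(10, 18)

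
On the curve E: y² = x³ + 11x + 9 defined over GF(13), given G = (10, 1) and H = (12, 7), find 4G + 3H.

First 4G:
Repeated addition: build up to 4G.
2G: tangent at (10, 1): λ = (3·10² + 11)/(2·1) ≡ 12/2. 2⁻¹ ≡ 7 (mod 13), so λ ≡ 12·7 ≡ 6.
  x = λ² - 10 - 10 = 36 - 20 ≡ 3; y = λ·(10 - 3) - 1 ≡ 2. → (3, 2)
3G: (3, 2) + (10, 1). λ = (1 - 2)/(10 - 3) ≡ 12/7 mod 13. 7⁻¹ ≡ 2 (mod 13), so λ ≡ 11.
  x = λ² - 3 - 10 = 121 - 13 ≡ 4; y = λ·(3 - 4) - 2 ≡ 0. → (4, 0)
4G: (4, 0) + (10, 1). λ = (1 - 0)/(10 - 4) ≡ 1/6 mod 13. 6⁻¹ ≡ 11 (mod 13), so λ ≡ 11.
  x = λ² - 4 - 10 = 121 - 14 ≡ 3; y = λ·(4 - 3) - 0 ≡ 11. → (3, 11)
4G = (3, 11).
Next 3H:
Repeated addition: build up to 3H.
2H: tangent at (12, 7): λ = (3·12² + 11)/(2·7) ≡ 1/1. 1⁻¹ ≡ 1 (mod 13) since 1·1 = 1 ≡ 1, so λ ≡ 1·1 ≡ 1.
  x = λ² - 12 - 12 = 1 - 24 ≡ 3; y = λ·(12 - 3) - 7 ≡ 2. → (3, 2)
3H: (3, 2) + (12, 7). λ = (7 - 2)/(12 - 3) ≡ 5/9 mod 13. 9⁻¹ ≡ 3 (mod 13) since 9·3 = 27 ≡ 1, so λ ≡ 2.
  x = λ² - 3 - 12 = 4 - 15 ≡ 2; y = λ·(3 - 2) - 2 ≡ 0. → (2, 0)
3H = (2, 0).
Finally 4G + 3H:
(3, 11) + (2, 0). λ = (0 - 11)/(2 - 3) ≡ 2/12 mod 13. 12⁻¹ ≡ 12 (mod 13), so λ ≡ 11.
  x = λ² - 3 - 2 = 121 - 5 ≡ 12; y = λ·(3 - 12) - 11 ≡ 7. → (12, 7)

(12, 7)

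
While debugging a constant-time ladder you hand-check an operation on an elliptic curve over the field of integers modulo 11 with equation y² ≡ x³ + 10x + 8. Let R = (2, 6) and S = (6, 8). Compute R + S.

(2, 6) + (6, 8). λ = (8 - 6)/(6 - 2) ≡ 2/4 mod 11. 4⁻¹ ≡ 3 (mod 11) since 4·3 = 12 ≡ 1, so λ ≡ 6.
  x = λ² - 2 - 6 = 36 - 8 ≡ 6; y = λ·(2 - 6) - 6 ≡ 3. → (6, 3)

(6, 3)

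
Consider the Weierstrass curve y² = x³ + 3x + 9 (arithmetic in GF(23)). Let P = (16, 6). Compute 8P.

(14, 9)

Repeated addition: build up to 8P.
2P: tangent at (16, 6): λ = (3·16² + 3)/(2·6) ≡ 12/12. 12⁻¹ ≡ 2 (mod 23) since 12·2 = 24 ≡ 1, so λ ≡ 12·2 ≡ 1.
  x = λ² - 16 - 16 = 1 - 32 ≡ 15; y = λ·(16 - 15) - 6 ≡ 18. → (15, 18)
3P: (15, 18) + (16, 6). λ = (6 - 18)/(16 - 15) ≡ 11/1 mod 23. 1⁻¹ ≡ 1 (mod 23), so λ ≡ 11.
  x = λ² - 15 - 16 = 121 - 31 ≡ 21; y = λ·(15 - 21) - 18 ≡ 8. → (21, 8)
4P: (21, 8) + (16, 6). λ = (6 - 8)/(16 - 21) ≡ 21/18 mod 23. 18⁻¹ ≡ 9 (mod 23), so λ ≡ 5.
  x = λ² - 21 - 16 = 25 - 37 ≡ 11; y = λ·(21 - 11) - 8 ≡ 19. → (11, 19)
5P: (11, 19) + (16, 6). λ = (6 - 19)/(16 - 11) ≡ 10/5 mod 23. 5⁻¹ ≡ 14 (mod 23), so λ ≡ 2.
  x = λ² - 11 - 16 = 4 - 27 ≡ 0; y = λ·(11 - 0) - 19 ≡ 3. → (0, 3)
6P: (0, 3) + (16, 6). λ = (6 - 3)/(16 - 0) ≡ 3/16 mod 23. 16⁻¹ ≡ 13 (mod 23), so λ ≡ 16.
  x = λ² - 0 - 16 = 256 - 16 ≡ 10; y = λ·(0 - 10) - 3 ≡ 21. → (10, 21)
7P: (10, 21) + (16, 6). λ = (6 - 21)/(16 - 10) ≡ 8/6 mod 23. 6⁻¹ ≡ 4 (mod 23), so λ ≡ 9.
  x = λ² - 10 - 16 = 81 - 26 ≡ 9; y = λ·(10 - 9) - 21 ≡ 11. → (9, 11)
8P: (9, 11) + (16, 6). λ = (6 - 11)/(16 - 9) ≡ 18/7 mod 23. 7⁻¹ ≡ 10 (mod 23), so λ ≡ 19.
  x = λ² - 9 - 16 = 361 - 25 ≡ 14; y = λ·(9 - 14) - 11 ≡ 9. → (14, 9)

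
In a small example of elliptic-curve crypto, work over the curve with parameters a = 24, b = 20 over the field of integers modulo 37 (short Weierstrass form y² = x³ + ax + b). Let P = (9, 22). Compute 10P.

(12, 36)

Double-and-add on 10 = (1010)₂. Start with P = (9, 22) for the leading 1-bit.
double: tangent at (9, 22): λ = (3·9² + 24)/(2·22) ≡ 8/7. 7⁻¹ ≡ 16 (mod 37) since 7·16 = 112 ≡ 1, so λ ≡ 8·16 ≡ 17.
  x = λ² - 9 - 9 = 289 - 18 ≡ 12; y = λ·(9 - 12) - 22 ≡ 1. → (12, 1)
double: tangent at (12, 1): λ = (3·12² + 24)/(2·1) ≡ 12/2. 2⁻¹ ≡ 19 (mod 37), so λ ≡ 12·19 ≡ 6.
  x = λ² - 12 - 12 = 36 - 24 ≡ 12; y = λ·(12 - 12) - 1 ≡ 36. → (12, 36)
add P: (12, 36) + (9, 22). λ = (22 - 36)/(9 - 12) ≡ 23/34 mod 37. 34⁻¹ ≡ 12 (mod 37) since 34·12 = 408 ≡ 1, so λ ≡ 17.
  x = λ² - 12 - 9 = 289 - 21 ≡ 9; y = λ·(12 - 9) - 36 ≡ 15. → (9, 15)
double: tangent at (9, 15): λ = (3·9² + 24)/(2·15) ≡ 8/30. 30⁻¹ ≡ 21 (mod 37) since 30·21 = 630 ≡ 1, so λ ≡ 8·21 ≡ 20.
  x = λ² - 9 - 9 = 400 - 18 ≡ 12; y = λ·(9 - 12) - 15 ≡ 36. → (12, 36)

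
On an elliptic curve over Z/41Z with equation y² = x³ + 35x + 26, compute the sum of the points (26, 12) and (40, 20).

(18, 16)

(26, 12) + (40, 20). λ = (20 - 12)/(40 - 26) ≡ 8/14 mod 41. 14⁻¹ ≡ 3 (mod 41) since 14·3 = 42 ≡ 1, so λ ≡ 24.
  x = λ² - 26 - 40 = 576 - 66 ≡ 18; y = λ·(26 - 18) - 12 ≡ 16. → (18, 16)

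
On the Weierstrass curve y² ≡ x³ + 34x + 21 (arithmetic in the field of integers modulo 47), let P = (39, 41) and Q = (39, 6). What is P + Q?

The two points share x = 39 and their y-coordinates satisfy 41 + 6 ≡ 0 (mod 47), so they are inverses. Their sum is ∞.

O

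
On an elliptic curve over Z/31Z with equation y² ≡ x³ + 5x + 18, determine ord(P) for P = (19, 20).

2P: tangent at (19, 20): λ = (3·19² + 5)/(2·20) ≡ 3/9. 9⁻¹ ≡ 7 (mod 31) since 9·7 = 63 ≡ 1, so λ ≡ 3·7 ≡ 21.
  x = λ² - 19 - 19 = 441 - 38 ≡ 0; y = λ·(19 - 0) - 20 ≡ 7. → (0, 7)
3P: (0, 7) + (19, 20). λ = (20 - 7)/(19 - 0) ≡ 13/19 mod 31. 19⁻¹ ≡ 18 (mod 31) since 19·18 = 342 ≡ 1, so λ ≡ 17.
  x = λ² - 0 - 19 = 289 - 19 ≡ 22; y = λ·(0 - 22) - 7 ≡ 22. → (22, 22)
4P: (22, 22) + (19, 20). λ = (20 - 22)/(19 - 22) ≡ 29/28 mod 31. 28⁻¹ ≡ 10 (mod 31), so λ ≡ 11.
  x = λ² - 22 - 19 = 121 - 41 ≡ 18; y = λ·(22 - 18) - 22 ≡ 22. → (18, 22)
5P: (18, 22) + (19, 20). λ = (20 - 22)/(19 - 18) ≡ 29/1 mod 31. 1⁻¹ ≡ 1 (mod 31) since 1·1 = 1 ≡ 1, so λ ≡ 29.
  x = λ² - 18 - 19 = 841 - 37 ≡ 29; y = λ·(18 - 29) - 22 ≡ 0. → (29, 0)
6P: (29, 0) + (19, 20). λ = (20 - 0)/(19 - 29) ≡ 20/21 mod 31. 21⁻¹ ≡ 3 (mod 31) since 21·3 = 63 ≡ 1, so λ ≡ 29.
  x = λ² - 29 - 19 = 841 - 48 ≡ 18; y = λ·(29 - 18) - 0 ≡ 9. → (18, 9)
7P: (18, 9) + (19, 20). λ = (20 - 9)/(19 - 18) ≡ 11/1 mod 31. 1⁻¹ ≡ 1 (mod 31), so λ ≡ 11.
  x = λ² - 18 - 19 = 121 - 37 ≡ 22; y = λ·(18 - 22) - 9 ≡ 9. → (22, 9)
8P: (22, 9) + (19, 20). λ = (20 - 9)/(19 - 22) ≡ 11/28 mod 31. 28⁻¹ ≡ 10 (mod 31) since 28·10 = 280 ≡ 1, so λ ≡ 17.
  x = λ² - 22 - 19 = 289 - 41 ≡ 0; y = λ·(22 - 0) - 9 ≡ 24. → (0, 24)
9P: (0, 24) + (19, 20). λ = (20 - 24)/(19 - 0) ≡ 27/19 mod 31. 19⁻¹ ≡ 18 (mod 31), so λ ≡ 21.
  x = λ² - 0 - 19 = 441 - 19 ≡ 19; y = λ·(0 - 19) - 24 ≡ 11. → (19, 11)
10P: (19, 11) + (19, 20): same x and y₁ ≡ -y₂, so the sum is the point at infinity.
10P = the point at infinity, so the order is 10.

10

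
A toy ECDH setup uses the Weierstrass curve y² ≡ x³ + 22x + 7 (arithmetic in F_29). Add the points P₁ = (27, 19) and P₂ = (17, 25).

(19, 11)

(27, 19) + (17, 25). λ = (25 - 19)/(17 - 27) ≡ 6/19 mod 29. 19⁻¹ ≡ 26 (mod 29) since 19·26 = 494 ≡ 1, so λ ≡ 11.
  x = λ² - 27 - 17 = 121 - 44 ≡ 19; y = λ·(27 - 19) - 19 ≡ 11. → (19, 11)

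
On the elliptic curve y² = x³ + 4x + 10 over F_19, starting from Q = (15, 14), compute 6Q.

(10, 9)

Double-and-add on 6 = (110)₂. Start with Q = (15, 14) for the leading 1-bit.
double: tangent at (15, 14): λ = (3·15² + 4)/(2·14) ≡ 14/9. 9⁻¹ ≡ 17 (mod 19), so λ ≡ 14·17 ≡ 10.
  x = λ² - 15 - 15 = 100 - 30 ≡ 13; y = λ·(15 - 13) - 14 ≡ 6. → (13, 6)
add Q: (13, 6) + (15, 14). λ = (14 - 6)/(15 - 13) ≡ 8/2 mod 19. 2⁻¹ ≡ 10 (mod 19) since 2·10 = 20 ≡ 1, so λ ≡ 4.
  x = λ² - 13 - 15 = 16 - 28 ≡ 7; y = λ·(13 - 7) - 6 ≡ 18. → (7, 18)
double: tangent at (7, 18): λ = (3·7² + 4)/(2·18) ≡ 18/17. 17⁻¹ ≡ 9 (mod 19) since 17·9 = 153 ≡ 1, so λ ≡ 18·9 ≡ 10.
  x = λ² - 7 - 7 = 100 - 14 ≡ 10; y = λ·(7 - 10) - 18 ≡ 9. → (10, 9)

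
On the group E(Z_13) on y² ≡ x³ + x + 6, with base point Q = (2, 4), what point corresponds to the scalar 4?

Double-and-add on 4 = (100)₂. Start with Q = (2, 4) for the leading 1-bit.
double: tangent at (2, 4): λ = (3·2² + 1)/(2·4) ≡ 0/8. 8⁻¹ ≡ 5 (mod 13), so λ ≡ 0·5 ≡ 0.
  x = λ² - 2 - 2 = 0 - 4 ≡ 9; y = λ·(2 - 9) - 4 ≡ 9. → (9, 9)
double: tangent at (9, 9): λ = (3·9² + 1)/(2·9) ≡ 10/5. 5⁻¹ ≡ 8 (mod 13), so λ ≡ 10·8 ≡ 2.
  x = λ² - 9 - 9 = 4 - 18 ≡ 12; y = λ·(9 - 12) - 9 ≡ 11. → (12, 11)

(12, 11)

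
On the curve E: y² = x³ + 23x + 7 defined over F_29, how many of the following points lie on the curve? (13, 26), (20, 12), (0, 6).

3

(13, 26): 26² ≡ 9, rhs ≡ 9 → on.
(20, 12): 12² ≡ 28, rhs ≡ 28 → on.
(0, 6): 6² ≡ 7, rhs ≡ 7 → on.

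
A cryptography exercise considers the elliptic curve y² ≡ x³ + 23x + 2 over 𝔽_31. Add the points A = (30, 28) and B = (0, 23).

(30, 28) + (0, 23). λ = (23 - 28)/(0 - 30) ≡ 26/1 mod 31. 1⁻¹ ≡ 1 (mod 31), so λ ≡ 26.
  x = λ² - 30 - 0 = 676 - 30 ≡ 26; y = λ·(30 - 26) - 28 ≡ 14. → (26, 14)

(26, 14)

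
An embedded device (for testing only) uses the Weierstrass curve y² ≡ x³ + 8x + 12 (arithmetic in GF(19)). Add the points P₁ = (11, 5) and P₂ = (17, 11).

(11, 14)

(11, 5) + (17, 11). λ = (11 - 5)/(17 - 11) ≡ 6/6 mod 19. 6⁻¹ ≡ 16 (mod 19) since 6·16 = 96 ≡ 1, so λ ≡ 1.
  x = λ² - 11 - 17 = 1 - 28 ≡ 11; y = λ·(11 - 11) - 5 ≡ 14. → (11, 14)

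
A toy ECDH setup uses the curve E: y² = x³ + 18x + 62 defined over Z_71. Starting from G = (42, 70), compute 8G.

(51, 68)

Repeated addition: build up to 8G.
2G: tangent at (42, 70): λ = (3·42² + 18)/(2·70) ≡ 56/69. 69⁻¹ ≡ 35 (mod 71), so λ ≡ 56·35 ≡ 43.
  x = λ² - 42 - 42 = 1849 - 84 ≡ 61; y = λ·(42 - 61) - 70 ≡ 36. → (61, 36)
3G: (61, 36) + (42, 70). λ = (70 - 36)/(42 - 61) ≡ 34/52 mod 71. 52⁻¹ ≡ 56 (mod 71), so λ ≡ 58.
  x = λ² - 61 - 42 = 3364 - 103 ≡ 66; y = λ·(61 - 66) - 36 ≡ 29. → (66, 29)
4G: (66, 29) + (42, 70). λ = (70 - 29)/(42 - 66) ≡ 41/47 mod 71. 47⁻¹ ≡ 68 (mod 71) since 47·68 = 3196 ≡ 1, so λ ≡ 19.
  x = λ² - 66 - 42 = 361 - 108 ≡ 40; y = λ·(66 - 40) - 29 ≡ 39. → (40, 39)
5G: (40, 39) + (42, 70). λ = (70 - 39)/(42 - 40) ≡ 31/2 mod 71. 2⁻¹ ≡ 36 (mod 71), so λ ≡ 51.
  x = λ² - 40 - 42 = 2601 - 82 ≡ 34; y = λ·(40 - 34) - 39 ≡ 54. → (34, 54)
6G: (34, 54) + (42, 70). λ = (70 - 54)/(42 - 34) ≡ 16/8 mod 71. 8⁻¹ ≡ 9 (mod 71) since 8·9 = 72 ≡ 1, so λ ≡ 2.
  x = λ² - 34 - 42 = 4 - 76 ≡ 70; y = λ·(34 - 70) - 54 ≡ 16. → (70, 16)
7G: (70, 16) + (42, 70). λ = (70 - 16)/(42 - 70) ≡ 54/43 mod 71. 43⁻¹ ≡ 38 (mod 71) since 43·38 = 1634 ≡ 1, so λ ≡ 64.
  x = λ² - 70 - 42 = 4096 - 112 ≡ 8; y = λ·(70 - 8) - 16 ≡ 47. → (8, 47)
8G: (8, 47) + (42, 70). λ = (70 - 47)/(42 - 8) ≡ 23/34 mod 71. 34⁻¹ ≡ 23 (mod 71), so λ ≡ 32.
  x = λ² - 8 - 42 = 1024 - 50 ≡ 51; y = λ·(8 - 51) - 47 ≡ 68. → (51, 68)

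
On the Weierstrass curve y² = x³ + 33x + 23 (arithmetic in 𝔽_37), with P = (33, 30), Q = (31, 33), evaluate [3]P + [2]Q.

(23, 31)

First 3P:
Repeated addition: build up to 3P.
2P: tangent at (33, 30): λ = (3·33² + 33)/(2·30) ≡ 7/23. 23⁻¹ ≡ 29 (mod 37) since 23·29 = 667 ≡ 1, so λ ≡ 7·29 ≡ 18.
  x = λ² - 33 - 33 = 324 - 66 ≡ 36; y = λ·(33 - 36) - 30 ≡ 27. → (36, 27)
3P: (36, 27) + (33, 30). λ = (30 - 27)/(33 - 36) ≡ 3/34 mod 37. 34⁻¹ ≡ 12 (mod 37) since 34·12 = 408 ≡ 1, so λ ≡ 36.
  x = λ² - 36 - 33 = 1296 - 69 ≡ 6; y = λ·(36 - 6) - 27 ≡ 17. → (6, 17)
3P = (6, 17).
Next 2Q:
Repeated addition: build up to 2Q.
2Q: tangent at (31, 33): λ = (3·31² + 33)/(2·33) ≡ 30/29. 29⁻¹ ≡ 23 (mod 37), so λ ≡ 30·23 ≡ 24.
  x = λ² - 31 - 31 = 576 - 62 ≡ 33; y = λ·(31 - 33) - 33 ≡ 30. → (33, 30)
2Q = (33, 30).
Finally 3P + 2Q:
(6, 17) + (33, 30). λ = (30 - 17)/(33 - 6) ≡ 13/27 mod 37. 27⁻¹ ≡ 11 (mod 37) since 27·11 = 297 ≡ 1, so λ ≡ 32.
  x = λ² - 6 - 33 = 1024 - 39 ≡ 23; y = λ·(6 - 23) - 17 ≡ 31. → (23, 31)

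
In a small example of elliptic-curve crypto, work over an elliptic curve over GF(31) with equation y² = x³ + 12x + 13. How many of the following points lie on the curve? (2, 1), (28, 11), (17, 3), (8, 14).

(2, 1): 1² ≡ 1, rhs ≡ 14 → off.
(28, 11): 11² ≡ 28, rhs ≡ 12 → off.
(17, 3): 3² ≡ 9, rhs ≡ 15 → off.
(8, 14): 14² ≡ 10, rhs ≡ 1 → off.

0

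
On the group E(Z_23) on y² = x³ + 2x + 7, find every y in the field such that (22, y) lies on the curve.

x³ + 2x + 7 = 10699 ≡ 4 (mod 23).
Square roots of 4 mod 23: 2 and 21 (since 2² = 4 ≡ 4).

2, 21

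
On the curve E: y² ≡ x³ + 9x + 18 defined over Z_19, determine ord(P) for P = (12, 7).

11

2P: tangent at (12, 7): λ = (3·12² + 9)/(2·7) ≡ 4/14. 14⁻¹ ≡ 15 (mod 19) since 14·15 = 210 ≡ 1, so λ ≡ 4·15 ≡ 3.
  x = λ² - 12 - 12 = 9 - 24 ≡ 4; y = λ·(12 - 4) - 7 ≡ 17. → (4, 17)
3P: (4, 17) + (12, 7). λ = (7 - 17)/(12 - 4) ≡ 9/8 mod 19. 8⁻¹ ≡ 12 (mod 19), so λ ≡ 13.
  x = λ² - 4 - 12 = 169 - 16 ≡ 1; y = λ·(4 - 1) - 17 ≡ 3. → (1, 3)
4P: (1, 3) + (12, 7). λ = (7 - 3)/(12 - 1) ≡ 4/11 mod 19. 11⁻¹ ≡ 7 (mod 19), so λ ≡ 9.
  x = λ² - 1 - 12 = 81 - 13 ≡ 11; y = λ·(1 - 11) - 3 ≡ 2. → (11, 2)
5P: (11, 2) + (12, 7). λ = (7 - 2)/(12 - 11) ≡ 5/1 mod 19. 1⁻¹ ≡ 1 (mod 19) since 1·1 = 1 ≡ 1, so λ ≡ 5.
  x = λ² - 11 - 12 = 25 - 23 ≡ 2; y = λ·(11 - 2) - 2 ≡ 5. → (2, 5)
6P: (2, 5) + (12, 7). λ = (7 - 5)/(12 - 2) ≡ 2/10 mod 19. 10⁻¹ ≡ 2 (mod 19), so λ ≡ 4.
  x = λ² - 2 - 12 = 16 - 14 ≡ 2; y = λ·(2 - 2) - 5 ≡ 14. → (2, 14)
7P: (2, 14) + (12, 7). λ = (7 - 14)/(12 - 2) ≡ 12/10 mod 19. 10⁻¹ ≡ 2 (mod 19), so λ ≡ 5.
  x = λ² - 2 - 12 = 25 - 14 ≡ 11; y = λ·(2 - 11) - 14 ≡ 17. → (11, 17)
8P: (11, 17) + (12, 7). λ = (7 - 17)/(12 - 11) ≡ 9/1 mod 19. 1⁻¹ ≡ 1 (mod 19) since 1·1 = 1 ≡ 1, so λ ≡ 9.
  x = λ² - 11 - 12 = 81 - 23 ≡ 1; y = λ·(11 - 1) - 17 ≡ 16. → (1, 16)
9P: (1, 16) + (12, 7). λ = (7 - 16)/(12 - 1) ≡ 10/11 mod 19. 11⁻¹ ≡ 7 (mod 19), so λ ≡ 13.
  x = λ² - 1 - 12 = 169 - 13 ≡ 4; y = λ·(1 - 4) - 16 ≡ 2. → (4, 2)
10P: (4, 2) + (12, 7). λ = (7 - 2)/(12 - 4) ≡ 5/8 mod 19. 8⁻¹ ≡ 12 (mod 19) since 8·12 = 96 ≡ 1, so λ ≡ 3.
  x = λ² - 4 - 12 = 9 - 16 ≡ 12; y = λ·(4 - 12) - 2 ≡ 12. → (12, 12)
11P: (12, 12) + (12, 7): same x and y₁ ≡ -y₂, so the sum is 𝒪.
11P = 𝒪, so the order is 11.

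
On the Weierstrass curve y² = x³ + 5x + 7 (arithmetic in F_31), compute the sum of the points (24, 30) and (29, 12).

(24, 30) + (29, 12). λ = (12 - 30)/(29 - 24) ≡ 13/5 mod 31. 5⁻¹ ≡ 25 (mod 31) since 5·25 = 125 ≡ 1, so λ ≡ 15.
  x = λ² - 24 - 29 = 225 - 53 ≡ 17; y = λ·(24 - 17) - 30 ≡ 13. → (17, 13)

(17, 13)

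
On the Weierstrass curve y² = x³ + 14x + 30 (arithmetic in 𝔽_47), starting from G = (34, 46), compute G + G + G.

(44, 33)

Repeated addition: build up to 3G.
2G: tangent at (34, 46): λ = (3·34² + 14)/(2·46) ≡ 4/45. 45⁻¹ ≡ 23 (mod 47) since 45·23 = 1035 ≡ 1, so λ ≡ 4·23 ≡ 45.
  x = λ² - 34 - 34 = 2025 - 68 ≡ 30; y = λ·(34 - 30) - 46 ≡ 40. → (30, 40)
3G: (30, 40) + (34, 46). λ = (46 - 40)/(34 - 30) ≡ 6/4 mod 47. 4⁻¹ ≡ 12 (mod 47) since 4·12 = 48 ≡ 1, so λ ≡ 25.
  x = λ² - 30 - 34 = 625 - 64 ≡ 44; y = λ·(30 - 44) - 40 ≡ 33. → (44, 33)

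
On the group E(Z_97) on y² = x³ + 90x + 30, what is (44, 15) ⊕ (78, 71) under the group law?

(68, 71)

(44, 15) + (78, 71). λ = (71 - 15)/(78 - 44) ≡ 56/34 mod 97. 34⁻¹ ≡ 20 (mod 97), so λ ≡ 53.
  x = λ² - 44 - 78 = 2809 - 122 ≡ 68; y = λ·(44 - 68) - 15 ≡ 71. → (68, 71)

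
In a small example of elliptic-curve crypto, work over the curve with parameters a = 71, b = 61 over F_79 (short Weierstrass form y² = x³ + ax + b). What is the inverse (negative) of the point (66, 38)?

-(66, 38) = (66, -38 mod 79) = (66, 41).

(66, 41)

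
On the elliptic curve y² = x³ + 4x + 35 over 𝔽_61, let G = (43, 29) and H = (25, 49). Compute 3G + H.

(24, 48)

First 3G:
Repeated addition: build up to 3G.
2G: tangent at (43, 29): λ = (3·43² + 4)/(2·29) ≡ 0/58. 58⁻¹ ≡ 20 (mod 61) since 58·20 = 1160 ≡ 1, so λ ≡ 0·20 ≡ 0.
  x = λ² - 43 - 43 = 0 - 86 ≡ 36; y = λ·(43 - 36) - 29 ≡ 32. → (36, 32)
3G: (36, 32) + (43, 29). λ = (29 - 32)/(43 - 36) ≡ 58/7 mod 61. 7⁻¹ ≡ 35 (mod 61), so λ ≡ 17.
  x = λ² - 36 - 43 = 289 - 79 ≡ 27; y = λ·(36 - 27) - 32 ≡ 60. → (27, 60)
3G = (27, 60).
Finally 3G + H:
(27, 60) + (25, 49). λ = (49 - 60)/(25 - 27) ≡ 50/59 mod 61. 59⁻¹ ≡ 30 (mod 61), so λ ≡ 36.
  x = λ² - 27 - 25 = 1296 - 52 ≡ 24; y = λ·(27 - 24) - 60 ≡ 48. → (24, 48)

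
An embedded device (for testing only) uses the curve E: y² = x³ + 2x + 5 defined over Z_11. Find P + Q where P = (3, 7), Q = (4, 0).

(3, 7) + (4, 0). λ = (0 - 7)/(4 - 3) ≡ 4/1 mod 11. 1⁻¹ ≡ 1 (mod 11), so λ ≡ 4.
  x = λ² - 3 - 4 = 16 - 7 ≡ 9; y = λ·(3 - 9) - 7 ≡ 2. → (9, 2)

(9, 2)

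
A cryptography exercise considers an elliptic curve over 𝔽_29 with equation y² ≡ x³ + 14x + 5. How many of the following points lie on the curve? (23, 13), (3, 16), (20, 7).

2

(23, 13): 13² ≡ 24, rhs ≡ 24 → on.
(3, 16): 16² ≡ 24, rhs ≡ 16 → off.
(20, 7): 7² ≡ 20, rhs ≡ 20 → on.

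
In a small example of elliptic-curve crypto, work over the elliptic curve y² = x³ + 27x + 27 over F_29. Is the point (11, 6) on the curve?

no

y² = 6² ≡ 7; x³ + 27x + 27 = 1655 ≡ 2 (mod 29). 7 ≠ 2.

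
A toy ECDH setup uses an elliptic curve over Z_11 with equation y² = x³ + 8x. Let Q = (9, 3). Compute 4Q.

(9, 3)

Repeated addition: build up to 4Q.
2Q: tangent at (9, 3): λ = (3·9² + 8)/(2·3) ≡ 9/6. 6⁻¹ ≡ 2 (mod 11), so λ ≡ 9·2 ≡ 7.
  x = λ² - 9 - 9 = 49 - 18 ≡ 9; y = λ·(9 - 9) - 3 ≡ 8. → (9, 8)
3Q: (9, 8) + (9, 3): same x and y₁ ≡ -y₂, so the sum is the point at infinity.
4Q: the point at infinity + (9, 3) = (9, 3) (identity).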